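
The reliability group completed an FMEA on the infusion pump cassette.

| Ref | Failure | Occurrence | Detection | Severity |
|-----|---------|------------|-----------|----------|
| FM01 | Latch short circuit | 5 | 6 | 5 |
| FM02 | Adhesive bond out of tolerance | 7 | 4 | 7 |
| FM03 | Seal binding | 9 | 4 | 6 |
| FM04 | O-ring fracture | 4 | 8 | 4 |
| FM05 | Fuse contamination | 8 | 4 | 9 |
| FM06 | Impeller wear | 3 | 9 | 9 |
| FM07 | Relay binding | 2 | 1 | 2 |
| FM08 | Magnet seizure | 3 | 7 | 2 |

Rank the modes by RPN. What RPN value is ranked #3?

RPN = Severity × Occurrence × Detection:
  FM01: 5 × 5 × 6 = 150
  FM02: 7 × 7 × 4 = 196
  FM03: 6 × 9 × 4 = 216
  FM04: 4 × 4 × 8 = 128
  FM05: 9 × 8 × 4 = 288
  FM06: 9 × 3 × 9 = 243
  FM07: 2 × 2 × 1 = 4
  FM08: 2 × 3 × 7 = 42
Sorted descending: 288, 243, 216, 196, 150, 128, 42, 4.
The third-highest RPN is 216 (FM03).

216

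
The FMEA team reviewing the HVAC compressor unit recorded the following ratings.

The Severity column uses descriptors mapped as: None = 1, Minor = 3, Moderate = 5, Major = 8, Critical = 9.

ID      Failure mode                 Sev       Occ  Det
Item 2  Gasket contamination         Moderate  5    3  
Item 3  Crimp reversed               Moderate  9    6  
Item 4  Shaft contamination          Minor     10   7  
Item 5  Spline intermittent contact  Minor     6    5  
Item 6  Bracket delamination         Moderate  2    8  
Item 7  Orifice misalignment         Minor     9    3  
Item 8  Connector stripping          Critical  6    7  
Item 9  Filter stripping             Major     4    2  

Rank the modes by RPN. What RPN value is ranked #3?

210

RPN = Severity × Occurrence × Detection:
  Item 2: 5 × 5 × 3 = 75
  Item 3: 5 × 9 × 6 = 270
  Item 4: 3 × 10 × 7 = 210
  Item 5: 3 × 6 × 5 = 90
  Item 6: 5 × 2 × 8 = 80
  Item 7: 3 × 9 × 3 = 81
  Item 8: 9 × 6 × 7 = 378
  Item 9: 8 × 4 × 2 = 64
Sorted descending: 378, 270, 210, 90, 81, 80, 75, 64.
The third-highest RPN is 210 (Item 4).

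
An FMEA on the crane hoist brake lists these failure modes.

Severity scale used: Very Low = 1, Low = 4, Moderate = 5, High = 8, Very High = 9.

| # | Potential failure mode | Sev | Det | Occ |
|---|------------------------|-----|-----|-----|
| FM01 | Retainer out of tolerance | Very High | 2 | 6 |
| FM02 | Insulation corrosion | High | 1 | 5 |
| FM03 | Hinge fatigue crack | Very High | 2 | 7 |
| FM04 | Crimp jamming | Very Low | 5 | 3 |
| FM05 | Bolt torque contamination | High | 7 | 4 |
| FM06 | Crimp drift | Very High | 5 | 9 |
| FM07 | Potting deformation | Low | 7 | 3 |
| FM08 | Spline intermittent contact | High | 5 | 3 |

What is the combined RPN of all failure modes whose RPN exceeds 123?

RPN = Severity × Occurrence × Detection:
  FM01: 9 × 6 × 2 = 108
  FM02: 8 × 5 × 1 = 40
  FM03: 9 × 7 × 2 = 126
  FM04: 1 × 3 × 5 = 15
  FM05: 8 × 4 × 7 = 224
  FM06: 9 × 9 × 5 = 405
  FM07: 4 × 3 × 7 = 84
  FM08: 8 × 3 × 5 = 120
RPN > 123: FM03 (126), FM05 (224), FM06 (405).
Sum: 126 + 224 + 405 = 755.

755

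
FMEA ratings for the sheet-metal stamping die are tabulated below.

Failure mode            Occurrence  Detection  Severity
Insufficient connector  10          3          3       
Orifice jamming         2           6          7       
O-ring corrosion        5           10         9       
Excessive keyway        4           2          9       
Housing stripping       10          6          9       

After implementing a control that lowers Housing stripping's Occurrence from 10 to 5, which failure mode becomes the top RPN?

O-ring corrosion

RPN = Severity × Occurrence × Detection:
  Insufficient connector: 3 × 10 × 3 = 90
  Orifice jamming: 7 × 2 × 6 = 84
  O-ring corrosion: 9 × 5 × 10 = 450
  Excessive keyway: 9 × 4 × 2 = 72
  Housing stripping: 9 × 10 × 6 = 540
After action: Housing stripping → 9 × 5 × 6 = 270.
Revised RPNs: O-ring corrosion=450, Housing stripping=270, Insufficient connector=90, Orifice jamming=84, Excessive keyway=72.
Highest is now O-ring corrosion (450).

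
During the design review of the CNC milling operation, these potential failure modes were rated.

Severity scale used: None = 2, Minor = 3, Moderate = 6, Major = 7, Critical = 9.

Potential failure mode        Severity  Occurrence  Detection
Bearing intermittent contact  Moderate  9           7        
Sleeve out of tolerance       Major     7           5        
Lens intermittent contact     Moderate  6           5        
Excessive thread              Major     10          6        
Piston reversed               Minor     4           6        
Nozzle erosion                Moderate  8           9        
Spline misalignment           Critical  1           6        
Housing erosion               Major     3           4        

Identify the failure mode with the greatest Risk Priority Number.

RPN = Severity × Occurrence × Detection:
  Bearing intermittent contact: 6 × 9 × 7 = 378
  Sleeve out of tolerance: 7 × 7 × 5 = 245
  Lens intermittent contact: 6 × 6 × 5 = 180
  Excessive thread: 7 × 10 × 6 = 420
  Piston reversed: 3 × 4 × 6 = 72
  Nozzle erosion: 6 × 8 × 9 = 432
  Spline misalignment: 9 × 1 × 6 = 54
  Housing erosion: 7 × 3 × 4 = 84
Highest RPN is 432 → Nozzle erosion.

Nozzle erosion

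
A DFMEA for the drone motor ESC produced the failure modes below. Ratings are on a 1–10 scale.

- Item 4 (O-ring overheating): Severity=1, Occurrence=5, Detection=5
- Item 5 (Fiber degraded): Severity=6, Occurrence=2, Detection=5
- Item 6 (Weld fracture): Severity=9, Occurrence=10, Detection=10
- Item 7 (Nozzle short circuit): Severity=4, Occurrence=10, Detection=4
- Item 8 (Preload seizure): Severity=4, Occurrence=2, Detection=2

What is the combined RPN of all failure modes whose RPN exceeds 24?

1145

RPN = Severity × Occurrence × Detection:
  Item 4: 1 × 5 × 5 = 25
  Item 5: 6 × 2 × 5 = 60
  Item 6: 9 × 10 × 10 = 900
  Item 7: 4 × 10 × 4 = 160
  Item 8: 4 × 2 × 2 = 16
RPN > 24: Item 4 (25), Item 5 (60), Item 6 (900), Item 7 (160).
Sum: 25 + 60 + 900 + 160 = 1145.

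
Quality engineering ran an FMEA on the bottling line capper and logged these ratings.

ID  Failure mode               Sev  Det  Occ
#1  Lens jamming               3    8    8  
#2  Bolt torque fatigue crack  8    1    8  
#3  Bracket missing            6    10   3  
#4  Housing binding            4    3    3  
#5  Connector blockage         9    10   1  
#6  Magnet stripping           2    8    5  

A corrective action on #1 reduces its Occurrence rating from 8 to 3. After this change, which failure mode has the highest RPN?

#3

RPN = Severity × Occurrence × Detection:
  #1: 3 × 8 × 8 = 192
  #2: 8 × 8 × 1 = 64
  #3: 6 × 3 × 10 = 180
  #4: 4 × 3 × 3 = 36
  #5: 9 × 1 × 10 = 90
  #6: 2 × 5 × 8 = 80
After action: #1 → 3 × 3 × 8 = 72.
Revised RPNs: #3=180, #5=90, #6=80, #1=72, #2=64, #4=36.
Highest is now #3 (180).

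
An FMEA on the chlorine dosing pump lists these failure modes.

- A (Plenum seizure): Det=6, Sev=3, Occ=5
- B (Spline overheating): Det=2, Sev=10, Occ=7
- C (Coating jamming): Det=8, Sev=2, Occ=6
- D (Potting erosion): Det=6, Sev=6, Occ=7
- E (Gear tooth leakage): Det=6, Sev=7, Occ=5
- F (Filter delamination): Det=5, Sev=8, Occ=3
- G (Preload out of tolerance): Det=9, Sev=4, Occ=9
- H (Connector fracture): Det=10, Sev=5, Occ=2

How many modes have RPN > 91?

7

RPN = Severity × Occurrence × Detection:
  A: 3 × 5 × 6 = 90
  B: 10 × 7 × 2 = 140
  C: 2 × 6 × 8 = 96
  D: 6 × 7 × 6 = 252
  E: 7 × 5 × 6 = 210
  F: 8 × 3 × 5 = 120
  G: 4 × 9 × 9 = 324
  H: 5 × 2 × 10 = 100
Modes with RPN > 91: B (140), C (96), D (252), E (210), F (120), G (324), H (100) → 7.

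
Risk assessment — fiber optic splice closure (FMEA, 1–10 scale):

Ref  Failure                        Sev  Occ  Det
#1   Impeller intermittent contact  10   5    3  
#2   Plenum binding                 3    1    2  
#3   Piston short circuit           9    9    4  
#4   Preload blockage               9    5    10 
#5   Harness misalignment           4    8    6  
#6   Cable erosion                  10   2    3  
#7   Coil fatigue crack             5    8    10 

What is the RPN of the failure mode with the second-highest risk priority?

400

RPN = Severity × Occurrence × Detection:
  #1: 10 × 5 × 3 = 150
  #2: 3 × 1 × 2 = 6
  #3: 9 × 9 × 4 = 324
  #4: 9 × 5 × 10 = 450
  #5: 4 × 8 × 6 = 192
  #6: 10 × 2 × 3 = 60
  #7: 5 × 8 × 10 = 400
Sorted descending: 450, 400, 324, 192, 150, 60, 6.
The second-highest RPN is 400 (#7).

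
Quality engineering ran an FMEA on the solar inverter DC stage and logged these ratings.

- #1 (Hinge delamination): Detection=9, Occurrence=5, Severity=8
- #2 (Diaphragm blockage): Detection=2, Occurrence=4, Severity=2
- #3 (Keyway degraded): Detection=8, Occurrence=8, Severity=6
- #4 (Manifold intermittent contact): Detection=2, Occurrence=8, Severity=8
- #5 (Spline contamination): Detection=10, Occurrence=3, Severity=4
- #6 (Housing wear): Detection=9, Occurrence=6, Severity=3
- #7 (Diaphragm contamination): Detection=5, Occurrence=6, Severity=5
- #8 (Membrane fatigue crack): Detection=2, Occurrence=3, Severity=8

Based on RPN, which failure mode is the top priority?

RPN = Severity × Occurrence × Detection:
  #1: 8 × 5 × 9 = 360
  #2: 2 × 4 × 2 = 16
  #3: 6 × 8 × 8 = 384
  #4: 8 × 8 × 2 = 128
  #5: 4 × 3 × 10 = 120
  #6: 3 × 6 × 9 = 162
  #7: 5 × 6 × 5 = 150
  #8: 8 × 3 × 2 = 48
Highest RPN is 384 → #3.

#3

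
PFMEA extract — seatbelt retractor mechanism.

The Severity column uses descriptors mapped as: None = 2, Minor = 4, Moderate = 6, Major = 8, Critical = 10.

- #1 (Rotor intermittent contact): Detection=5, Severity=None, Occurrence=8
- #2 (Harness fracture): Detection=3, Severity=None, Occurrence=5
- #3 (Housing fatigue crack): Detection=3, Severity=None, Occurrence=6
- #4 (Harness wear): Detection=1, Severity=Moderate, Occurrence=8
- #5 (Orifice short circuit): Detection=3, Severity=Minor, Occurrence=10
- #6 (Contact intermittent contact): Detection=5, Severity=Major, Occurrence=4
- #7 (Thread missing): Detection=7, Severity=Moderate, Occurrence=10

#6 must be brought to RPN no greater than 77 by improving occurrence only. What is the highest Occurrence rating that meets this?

1

#6: S=8, O=4, D=5 → current RPN = 160.
Fixed product = 40. Need 40 × O ≤ 77, so O ≤ 77/40 = 1.93.
Maximum integer Occurrence rating = 1 (gives RPN 40; O=2 would give 80 > 77).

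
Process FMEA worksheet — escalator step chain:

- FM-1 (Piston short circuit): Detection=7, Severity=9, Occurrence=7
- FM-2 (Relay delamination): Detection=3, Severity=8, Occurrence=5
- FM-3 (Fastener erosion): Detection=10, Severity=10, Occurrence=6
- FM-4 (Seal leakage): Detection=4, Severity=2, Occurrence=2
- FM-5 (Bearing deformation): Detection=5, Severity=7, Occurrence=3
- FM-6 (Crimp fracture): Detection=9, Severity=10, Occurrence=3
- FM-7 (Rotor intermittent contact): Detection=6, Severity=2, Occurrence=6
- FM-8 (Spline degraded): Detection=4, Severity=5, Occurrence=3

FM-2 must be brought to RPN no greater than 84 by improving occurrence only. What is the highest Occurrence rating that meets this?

FM-2: S=8, O=5, D=3 → current RPN = 120.
Fixed product = 24. Need 24 × O ≤ 84, so O ≤ 84/24 = 3.50.
Maximum integer Occurrence rating = 3 (gives RPN 72; O=4 would give 96 > 84).

3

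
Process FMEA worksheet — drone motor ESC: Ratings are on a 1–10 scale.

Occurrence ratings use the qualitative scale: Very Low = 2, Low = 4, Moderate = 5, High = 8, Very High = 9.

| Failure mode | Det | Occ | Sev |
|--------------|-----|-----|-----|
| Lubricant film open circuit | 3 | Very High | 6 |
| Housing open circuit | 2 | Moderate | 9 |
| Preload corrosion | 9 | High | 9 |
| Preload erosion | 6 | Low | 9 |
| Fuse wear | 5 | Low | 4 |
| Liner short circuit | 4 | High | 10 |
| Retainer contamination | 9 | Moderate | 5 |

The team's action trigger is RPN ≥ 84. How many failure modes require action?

6

RPN = Severity × Occurrence × Detection:
  Lubricant film open circuit: 6 × 9 × 3 = 162
  Housing open circuit: 9 × 5 × 2 = 90
  Preload corrosion: 9 × 8 × 9 = 648
  Preload erosion: 9 × 4 × 6 = 216
  Fuse wear: 4 × 4 × 5 = 80
  Liner short circuit: 10 × 8 × 4 = 320
  Retainer contamination: 5 × 5 × 9 = 225
Modes with RPN ≥ 84: Lubricant film open circuit (162), Housing open circuit (90), Preload corrosion (648), Preload erosion (216), Liner short circuit (320), Retainer contamination (225) → 6.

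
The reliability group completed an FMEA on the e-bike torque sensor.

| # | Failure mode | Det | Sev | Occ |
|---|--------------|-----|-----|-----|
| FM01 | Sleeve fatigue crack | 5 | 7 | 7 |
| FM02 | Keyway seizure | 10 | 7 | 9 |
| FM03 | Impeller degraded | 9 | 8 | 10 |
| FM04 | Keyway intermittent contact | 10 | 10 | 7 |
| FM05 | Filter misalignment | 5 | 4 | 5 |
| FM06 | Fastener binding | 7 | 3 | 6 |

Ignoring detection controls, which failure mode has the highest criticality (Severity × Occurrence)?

FM03

Criticality = Severity × Occurrence:
  FM01: 7 × 7 = 49
  FM02: 7 × 9 = 63
  FM03: 8 × 10 = 80
  FM04: 10 × 7 = 70
  FM05: 4 × 5 = 20
  FM06: 3 × 6 = 18
Highest criticality is 80 → FM03.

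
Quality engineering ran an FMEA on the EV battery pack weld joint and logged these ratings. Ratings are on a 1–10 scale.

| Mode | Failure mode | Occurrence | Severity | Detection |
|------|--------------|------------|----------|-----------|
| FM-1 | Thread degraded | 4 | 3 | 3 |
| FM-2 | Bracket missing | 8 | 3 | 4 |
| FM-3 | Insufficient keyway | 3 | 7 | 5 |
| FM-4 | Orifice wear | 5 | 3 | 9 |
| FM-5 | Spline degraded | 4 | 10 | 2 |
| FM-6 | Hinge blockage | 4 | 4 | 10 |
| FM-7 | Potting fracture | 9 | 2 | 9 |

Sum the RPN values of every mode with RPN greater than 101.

562

RPN = Severity × Occurrence × Detection:
  FM-1: 3 × 4 × 3 = 36
  FM-2: 3 × 8 × 4 = 96
  FM-3: 7 × 3 × 5 = 105
  FM-4: 3 × 5 × 9 = 135
  FM-5: 10 × 4 × 2 = 80
  FM-6: 4 × 4 × 10 = 160
  FM-7: 2 × 9 × 9 = 162
RPN > 101: FM-3 (105), FM-4 (135), FM-6 (160), FM-7 (162).
Sum: 105 + 135 + 160 + 162 = 562.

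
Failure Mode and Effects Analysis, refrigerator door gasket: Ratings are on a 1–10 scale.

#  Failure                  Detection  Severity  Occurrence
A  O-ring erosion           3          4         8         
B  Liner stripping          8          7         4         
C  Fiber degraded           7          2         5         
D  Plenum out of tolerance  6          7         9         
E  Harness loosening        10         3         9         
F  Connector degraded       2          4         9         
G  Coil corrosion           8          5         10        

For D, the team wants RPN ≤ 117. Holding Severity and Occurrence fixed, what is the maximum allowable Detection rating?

D: S=7, O=9, D=6 → current RPN = 378.
Fixed product = 63. Need 63 × D ≤ 117, so D ≤ 117/63 = 1.86.
Maximum integer Detection rating = 1 (gives RPN 63; D=2 would give 126 > 117).

1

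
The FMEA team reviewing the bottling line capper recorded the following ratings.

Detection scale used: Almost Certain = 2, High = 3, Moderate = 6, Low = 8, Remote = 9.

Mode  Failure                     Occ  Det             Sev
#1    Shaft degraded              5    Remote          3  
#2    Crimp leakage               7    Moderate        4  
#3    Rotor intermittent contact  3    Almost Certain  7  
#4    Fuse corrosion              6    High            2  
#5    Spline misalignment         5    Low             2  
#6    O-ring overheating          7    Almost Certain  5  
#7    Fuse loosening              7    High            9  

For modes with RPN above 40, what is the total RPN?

RPN = Severity × Occurrence × Detection:
  #1: 3 × 5 × 9 = 135
  #2: 4 × 7 × 6 = 168
  #3: 7 × 3 × 2 = 42
  #4: 2 × 6 × 3 = 36
  #5: 2 × 5 × 8 = 80
  #6: 5 × 7 × 2 = 70
  #7: 9 × 7 × 3 = 189
RPN > 40: #1 (135), #2 (168), #3 (42), #5 (80), #6 (70), #7 (189).
Sum: 135 + 168 + 42 + 80 + 70 + 189 = 684.

684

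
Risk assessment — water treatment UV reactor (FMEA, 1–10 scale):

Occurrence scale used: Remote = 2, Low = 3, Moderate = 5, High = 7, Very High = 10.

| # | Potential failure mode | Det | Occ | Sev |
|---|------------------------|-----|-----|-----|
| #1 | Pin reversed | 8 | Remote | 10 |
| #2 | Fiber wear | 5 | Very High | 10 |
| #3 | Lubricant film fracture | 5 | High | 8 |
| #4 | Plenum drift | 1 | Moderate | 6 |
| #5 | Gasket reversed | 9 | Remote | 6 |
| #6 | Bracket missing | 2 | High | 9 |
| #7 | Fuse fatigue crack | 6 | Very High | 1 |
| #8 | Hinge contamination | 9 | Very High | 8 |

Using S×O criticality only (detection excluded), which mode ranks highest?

Criticality = Severity × Occurrence:
  #1: 10 × 2 = 20
  #2: 10 × 10 = 100
  #3: 8 × 7 = 56
  #4: 6 × 5 = 30
  #5: 6 × 2 = 12
  #6: 9 × 7 = 63
  #7: 1 × 10 = 10
  #8: 8 × 10 = 80
Highest criticality is 100 → #2.

#2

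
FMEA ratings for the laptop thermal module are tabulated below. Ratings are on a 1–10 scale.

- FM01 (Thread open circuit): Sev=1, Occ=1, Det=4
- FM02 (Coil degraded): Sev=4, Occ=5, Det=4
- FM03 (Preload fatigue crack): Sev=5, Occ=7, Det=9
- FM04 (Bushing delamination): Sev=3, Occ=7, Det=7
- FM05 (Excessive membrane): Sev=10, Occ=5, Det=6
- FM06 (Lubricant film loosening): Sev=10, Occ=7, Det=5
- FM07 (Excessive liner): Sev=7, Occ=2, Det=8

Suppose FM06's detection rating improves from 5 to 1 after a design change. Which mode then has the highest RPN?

RPN = Severity × Occurrence × Detection:
  FM01: 1 × 1 × 4 = 4
  FM02: 4 × 5 × 4 = 80
  FM03: 5 × 7 × 9 = 315
  FM04: 3 × 7 × 7 = 147
  FM05: 10 × 5 × 6 = 300
  FM06: 10 × 7 × 5 = 350
  FM07: 7 × 2 × 8 = 112
After action: FM06 → 10 × 7 × 1 = 70.
Revised RPNs: FM03=315, FM05=300, FM04=147, FM07=112, FM02=80, FM06=70, FM01=4.
Highest is now FM03 (315).

FM03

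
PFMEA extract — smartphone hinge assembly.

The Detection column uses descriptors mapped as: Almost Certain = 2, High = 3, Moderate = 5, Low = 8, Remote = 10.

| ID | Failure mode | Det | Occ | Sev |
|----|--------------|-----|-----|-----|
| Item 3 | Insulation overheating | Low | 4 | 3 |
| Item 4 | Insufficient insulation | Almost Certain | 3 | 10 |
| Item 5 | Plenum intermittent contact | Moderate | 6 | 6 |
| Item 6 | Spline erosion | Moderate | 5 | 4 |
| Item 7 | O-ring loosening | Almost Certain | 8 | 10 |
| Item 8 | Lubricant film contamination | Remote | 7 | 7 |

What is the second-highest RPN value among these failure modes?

180

RPN = Severity × Occurrence × Detection:
  Item 3: 3 × 4 × 8 = 96
  Item 4: 10 × 3 × 2 = 60
  Item 5: 6 × 6 × 5 = 180
  Item 6: 4 × 5 × 5 = 100
  Item 7: 10 × 8 × 2 = 160
  Item 8: 7 × 7 × 10 = 490
Sorted descending: 490, 180, 160, 100, 96, 60.
The second-highest RPN is 180 (Item 5).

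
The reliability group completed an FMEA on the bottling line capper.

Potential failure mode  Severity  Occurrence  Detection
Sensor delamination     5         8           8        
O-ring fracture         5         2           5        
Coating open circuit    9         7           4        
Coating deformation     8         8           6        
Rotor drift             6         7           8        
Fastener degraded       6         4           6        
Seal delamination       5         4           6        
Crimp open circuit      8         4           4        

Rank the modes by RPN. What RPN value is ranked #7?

120

RPN = Severity × Occurrence × Detection:
  Sensor delamination: 5 × 8 × 8 = 320
  O-ring fracture: 5 × 2 × 5 = 50
  Coating open circuit: 9 × 7 × 4 = 252
  Coating deformation: 8 × 8 × 6 = 384
  Rotor drift: 6 × 7 × 8 = 336
  Fastener degraded: 6 × 4 × 6 = 144
  Seal delamination: 5 × 4 × 6 = 120
  Crimp open circuit: 8 × 4 × 4 = 128
Sorted descending: 384, 336, 320, 252, 144, 128, 120, 50.
The seventh-highest RPN is 120 (Seal delamination).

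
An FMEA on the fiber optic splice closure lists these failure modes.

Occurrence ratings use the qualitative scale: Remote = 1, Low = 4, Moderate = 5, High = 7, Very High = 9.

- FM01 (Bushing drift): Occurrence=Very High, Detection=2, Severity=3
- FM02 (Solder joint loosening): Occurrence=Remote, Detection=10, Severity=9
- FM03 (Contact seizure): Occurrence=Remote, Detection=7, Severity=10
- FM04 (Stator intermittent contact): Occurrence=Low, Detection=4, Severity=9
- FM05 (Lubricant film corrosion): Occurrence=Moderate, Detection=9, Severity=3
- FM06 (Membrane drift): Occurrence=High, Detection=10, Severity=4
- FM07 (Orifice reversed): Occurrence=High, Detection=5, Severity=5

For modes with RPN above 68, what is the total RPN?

RPN = Severity × Occurrence × Detection:
  FM01: 3 × 9 × 2 = 54
  FM02: 9 × 1 × 10 = 90
  FM03: 10 × 1 × 7 = 70
  FM04: 9 × 4 × 4 = 144
  FM05: 3 × 5 × 9 = 135
  FM06: 4 × 7 × 10 = 280
  FM07: 5 × 7 × 5 = 175
RPN > 68: FM02 (90), FM03 (70), FM04 (144), FM05 (135), FM06 (280), FM07 (175).
Sum: 90 + 70 + 144 + 135 + 280 + 175 = 894.

894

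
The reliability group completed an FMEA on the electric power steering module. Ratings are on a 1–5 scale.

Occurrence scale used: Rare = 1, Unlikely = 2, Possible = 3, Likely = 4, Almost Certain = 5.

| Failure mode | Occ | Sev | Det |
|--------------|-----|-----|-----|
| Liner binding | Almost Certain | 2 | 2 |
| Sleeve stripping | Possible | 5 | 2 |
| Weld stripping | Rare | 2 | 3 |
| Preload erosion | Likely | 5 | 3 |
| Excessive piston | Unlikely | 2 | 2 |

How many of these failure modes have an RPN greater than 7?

4

RPN = Severity × Occurrence × Detection:
  Liner binding: 2 × 5 × 2 = 20
  Sleeve stripping: 5 × 3 × 2 = 30
  Weld stripping: 2 × 1 × 3 = 6
  Preload erosion: 5 × 4 × 3 = 60
  Excessive piston: 2 × 2 × 2 = 8
Modes with RPN > 7: Liner binding (20), Sleeve stripping (30), Preload erosion (60), Excessive piston (8) → 4.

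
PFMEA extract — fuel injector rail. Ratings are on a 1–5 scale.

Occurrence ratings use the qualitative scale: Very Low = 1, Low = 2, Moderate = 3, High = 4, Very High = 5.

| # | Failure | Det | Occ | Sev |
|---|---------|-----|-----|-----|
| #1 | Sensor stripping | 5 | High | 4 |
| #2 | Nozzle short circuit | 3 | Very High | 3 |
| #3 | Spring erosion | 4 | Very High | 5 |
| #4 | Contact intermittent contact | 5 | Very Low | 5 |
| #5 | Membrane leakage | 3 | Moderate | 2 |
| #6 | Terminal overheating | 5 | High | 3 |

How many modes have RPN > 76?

2

RPN = Severity × Occurrence × Detection:
  #1: 4 × 4 × 5 = 80
  #2: 3 × 5 × 3 = 45
  #3: 5 × 5 × 4 = 100
  #4: 5 × 1 × 5 = 25
  #5: 2 × 3 × 3 = 18
  #6: 3 × 4 × 5 = 60
Modes with RPN > 76: #1 (80), #3 (100) → 2.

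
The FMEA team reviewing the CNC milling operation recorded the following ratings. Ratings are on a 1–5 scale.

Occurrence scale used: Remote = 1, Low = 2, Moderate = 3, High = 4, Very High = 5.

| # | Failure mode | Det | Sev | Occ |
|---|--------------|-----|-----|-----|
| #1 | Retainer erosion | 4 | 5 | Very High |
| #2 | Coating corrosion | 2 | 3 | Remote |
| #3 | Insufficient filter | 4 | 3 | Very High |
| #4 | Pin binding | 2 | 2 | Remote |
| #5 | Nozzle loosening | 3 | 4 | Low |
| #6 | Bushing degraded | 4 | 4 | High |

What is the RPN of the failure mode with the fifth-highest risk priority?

RPN = Severity × Occurrence × Detection:
  #1: 5 × 5 × 4 = 100
  #2: 3 × 1 × 2 = 6
  #3: 3 × 5 × 4 = 60
  #4: 2 × 1 × 2 = 4
  #5: 4 × 2 × 3 = 24
  #6: 4 × 4 × 4 = 64
Sorted descending: 100, 64, 60, 24, 6, 4.
The fifth-highest RPN is 6 (#2).

6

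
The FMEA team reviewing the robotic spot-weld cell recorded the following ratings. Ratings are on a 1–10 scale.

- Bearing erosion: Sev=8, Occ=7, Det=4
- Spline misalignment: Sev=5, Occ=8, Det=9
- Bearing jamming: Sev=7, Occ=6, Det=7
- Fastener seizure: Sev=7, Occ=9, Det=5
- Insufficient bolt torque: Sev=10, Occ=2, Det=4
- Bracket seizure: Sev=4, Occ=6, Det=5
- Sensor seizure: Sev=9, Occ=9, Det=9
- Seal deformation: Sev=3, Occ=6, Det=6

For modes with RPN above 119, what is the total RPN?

2042

RPN = Severity × Occurrence × Detection:
  Bearing erosion: 8 × 7 × 4 = 224
  Spline misalignment: 5 × 8 × 9 = 360
  Bearing jamming: 7 × 6 × 7 = 294
  Fastener seizure: 7 × 9 × 5 = 315
  Insufficient bolt torque: 10 × 2 × 4 = 80
  Bracket seizure: 4 × 6 × 5 = 120
  Sensor seizure: 9 × 9 × 9 = 729
  Seal deformation: 3 × 6 × 6 = 108
RPN > 119: Bearing erosion (224), Spline misalignment (360), Bearing jamming (294), Fastener seizure (315), Bracket seizure (120), Sensor seizure (729).
Sum: 224 + 360 + 294 + 315 + 120 + 729 = 2042.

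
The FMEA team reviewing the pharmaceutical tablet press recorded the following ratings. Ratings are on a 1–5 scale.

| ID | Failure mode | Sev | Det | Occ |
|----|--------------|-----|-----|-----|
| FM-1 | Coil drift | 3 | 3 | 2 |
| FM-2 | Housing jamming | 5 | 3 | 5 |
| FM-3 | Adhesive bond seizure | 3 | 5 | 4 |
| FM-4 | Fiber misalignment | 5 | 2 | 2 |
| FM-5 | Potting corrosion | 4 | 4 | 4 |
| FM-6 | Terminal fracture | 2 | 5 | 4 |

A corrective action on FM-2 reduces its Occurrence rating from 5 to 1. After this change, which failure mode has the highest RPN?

FM-5

RPN = Severity × Occurrence × Detection:
  FM-1: 3 × 2 × 3 = 18
  FM-2: 5 × 5 × 3 = 75
  FM-3: 3 × 4 × 5 = 60
  FM-4: 5 × 2 × 2 = 20
  FM-5: 4 × 4 × 4 = 64
  FM-6: 2 × 4 × 5 = 40
After action: FM-2 → 5 × 1 × 3 = 15.
Revised RPNs: FM-5=64, FM-3=60, FM-6=40, FM-4=20, FM-1=18, FM-2=15.
Highest is now FM-5 (64).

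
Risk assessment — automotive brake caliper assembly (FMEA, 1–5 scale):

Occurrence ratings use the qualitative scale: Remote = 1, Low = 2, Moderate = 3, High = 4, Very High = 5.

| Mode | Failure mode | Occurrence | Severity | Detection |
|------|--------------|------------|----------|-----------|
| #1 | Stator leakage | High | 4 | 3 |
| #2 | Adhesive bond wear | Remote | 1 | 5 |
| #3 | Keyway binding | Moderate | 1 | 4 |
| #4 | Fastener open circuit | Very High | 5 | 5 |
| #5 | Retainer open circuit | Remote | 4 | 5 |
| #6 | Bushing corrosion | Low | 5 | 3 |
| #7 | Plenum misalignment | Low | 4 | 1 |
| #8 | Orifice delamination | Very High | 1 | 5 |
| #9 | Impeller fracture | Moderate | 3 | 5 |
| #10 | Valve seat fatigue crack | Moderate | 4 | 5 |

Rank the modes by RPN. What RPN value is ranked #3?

RPN = Severity × Occurrence × Detection:
  #1: 4 × 4 × 3 = 48
  #2: 1 × 1 × 5 = 5
  #3: 1 × 3 × 4 = 12
  #4: 5 × 5 × 5 = 125
  #5: 4 × 1 × 5 = 20
  #6: 5 × 2 × 3 = 30
  #7: 4 × 2 × 1 = 8
  #8: 1 × 5 × 5 = 25
  #9: 3 × 3 × 5 = 45
  #10: 4 × 3 × 5 = 60
Sorted descending: 125, 60, 48, 45, 30, 25, 20, 12, 8, 5.
The third-highest RPN is 48 (#1).

48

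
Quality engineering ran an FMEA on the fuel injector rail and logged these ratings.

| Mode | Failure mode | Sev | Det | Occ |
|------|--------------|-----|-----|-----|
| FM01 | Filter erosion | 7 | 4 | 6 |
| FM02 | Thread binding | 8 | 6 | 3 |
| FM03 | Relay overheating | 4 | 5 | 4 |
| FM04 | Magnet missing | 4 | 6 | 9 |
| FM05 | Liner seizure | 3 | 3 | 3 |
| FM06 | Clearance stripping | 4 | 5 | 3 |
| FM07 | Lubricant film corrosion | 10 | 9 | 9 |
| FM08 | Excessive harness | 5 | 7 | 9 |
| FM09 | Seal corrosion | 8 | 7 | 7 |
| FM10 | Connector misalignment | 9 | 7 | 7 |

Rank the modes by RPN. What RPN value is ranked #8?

RPN = Severity × Occurrence × Detection:
  FM01: 7 × 6 × 4 = 168
  FM02: 8 × 3 × 6 = 144
  FM03: 4 × 4 × 5 = 80
  FM04: 4 × 9 × 6 = 216
  FM05: 3 × 3 × 3 = 27
  FM06: 4 × 3 × 5 = 60
  FM07: 10 × 9 × 9 = 810
  FM08: 5 × 9 × 7 = 315
  FM09: 8 × 7 × 7 = 392
  FM10: 9 × 7 × 7 = 441
Sorted descending: 810, 441, 392, 315, 216, 168, 144, 80, 60, 27.
The eighth-highest RPN is 80 (FM03).

80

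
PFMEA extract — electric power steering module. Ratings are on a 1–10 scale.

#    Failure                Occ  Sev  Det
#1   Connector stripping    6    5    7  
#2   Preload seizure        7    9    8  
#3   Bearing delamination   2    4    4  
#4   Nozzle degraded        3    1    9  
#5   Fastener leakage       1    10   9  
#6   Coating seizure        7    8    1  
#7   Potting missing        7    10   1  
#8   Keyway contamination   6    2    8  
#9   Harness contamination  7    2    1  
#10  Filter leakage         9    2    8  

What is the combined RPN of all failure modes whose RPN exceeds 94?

954

RPN = Severity × Occurrence × Detection:
  #1: 5 × 6 × 7 = 210
  #2: 9 × 7 × 8 = 504
  #3: 4 × 2 × 4 = 32
  #4: 1 × 3 × 9 = 27
  #5: 10 × 1 × 9 = 90
  #6: 8 × 7 × 1 = 56
  #7: 10 × 7 × 1 = 70
  #8: 2 × 6 × 8 = 96
  #9: 2 × 7 × 1 = 14
  #10: 2 × 9 × 8 = 144
RPN > 94: #1 (210), #2 (504), #8 (96), #10 (144).
Sum: 210 + 504 + 96 + 144 = 954.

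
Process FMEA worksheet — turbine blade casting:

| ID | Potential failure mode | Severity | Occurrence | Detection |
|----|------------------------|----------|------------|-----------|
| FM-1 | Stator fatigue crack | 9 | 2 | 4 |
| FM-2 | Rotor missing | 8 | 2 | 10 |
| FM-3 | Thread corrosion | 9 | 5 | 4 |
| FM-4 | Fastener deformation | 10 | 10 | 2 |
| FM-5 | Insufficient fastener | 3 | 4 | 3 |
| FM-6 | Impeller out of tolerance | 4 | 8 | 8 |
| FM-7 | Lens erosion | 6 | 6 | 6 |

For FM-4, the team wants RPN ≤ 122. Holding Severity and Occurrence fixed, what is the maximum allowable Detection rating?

1

FM-4: S=10, O=10, D=2 → current RPN = 200.
Fixed product = 100. Need 100 × D ≤ 122, so D ≤ 122/100 = 1.22.
Maximum integer Detection rating = 1 (gives RPN 100; D=2 would give 200 > 122).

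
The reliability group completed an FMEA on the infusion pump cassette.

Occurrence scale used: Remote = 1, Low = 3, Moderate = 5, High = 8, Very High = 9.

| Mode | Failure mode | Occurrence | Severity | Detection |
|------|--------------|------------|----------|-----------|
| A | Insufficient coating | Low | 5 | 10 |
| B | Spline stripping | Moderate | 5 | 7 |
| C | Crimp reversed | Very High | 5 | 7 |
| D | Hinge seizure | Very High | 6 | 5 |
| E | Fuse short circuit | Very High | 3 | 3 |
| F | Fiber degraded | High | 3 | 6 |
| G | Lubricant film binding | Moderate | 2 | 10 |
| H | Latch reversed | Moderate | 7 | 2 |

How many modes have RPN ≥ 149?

RPN = Severity × Occurrence × Detection:
  A: 5 × 3 × 10 = 150
  B: 5 × 5 × 7 = 175
  C: 5 × 9 × 7 = 315
  D: 6 × 9 × 5 = 270
  E: 3 × 9 × 3 = 81
  F: 3 × 8 × 6 = 144
  G: 2 × 5 × 10 = 100
  H: 7 × 5 × 2 = 70
Modes with RPN ≥ 149: A (150), B (175), C (315), D (270) → 4.

4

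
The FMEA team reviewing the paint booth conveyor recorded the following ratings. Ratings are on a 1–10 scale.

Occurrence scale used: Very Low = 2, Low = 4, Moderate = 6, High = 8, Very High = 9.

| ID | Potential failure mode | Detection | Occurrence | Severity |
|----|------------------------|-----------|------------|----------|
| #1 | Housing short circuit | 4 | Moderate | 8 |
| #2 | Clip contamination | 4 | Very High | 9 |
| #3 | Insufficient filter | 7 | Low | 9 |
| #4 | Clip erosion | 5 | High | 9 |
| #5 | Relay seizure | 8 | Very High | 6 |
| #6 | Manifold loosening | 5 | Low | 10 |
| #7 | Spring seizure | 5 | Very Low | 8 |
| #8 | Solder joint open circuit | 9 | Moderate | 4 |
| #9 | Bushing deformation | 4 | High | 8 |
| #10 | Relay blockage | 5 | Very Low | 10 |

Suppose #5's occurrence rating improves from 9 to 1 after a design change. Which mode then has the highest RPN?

#4

RPN = Severity × Occurrence × Detection:
  #1: 8 × 6 × 4 = 192
  #2: 9 × 9 × 4 = 324
  #3: 9 × 4 × 7 = 252
  #4: 9 × 8 × 5 = 360
  #5: 6 × 9 × 8 = 432
  #6: 10 × 4 × 5 = 200
  #7: 8 × 2 × 5 = 80
  #8: 4 × 6 × 9 = 216
  #9: 8 × 8 × 4 = 256
  #10: 10 × 2 × 5 = 100
After action: #5 → 6 × 1 × 8 = 48.
Revised RPNs: #4=360, #2=324, #9=256, #3=252, #8=216, #6=200, #1=192, #10=100, #7=80, #5=48.
Highest is now #4 (360).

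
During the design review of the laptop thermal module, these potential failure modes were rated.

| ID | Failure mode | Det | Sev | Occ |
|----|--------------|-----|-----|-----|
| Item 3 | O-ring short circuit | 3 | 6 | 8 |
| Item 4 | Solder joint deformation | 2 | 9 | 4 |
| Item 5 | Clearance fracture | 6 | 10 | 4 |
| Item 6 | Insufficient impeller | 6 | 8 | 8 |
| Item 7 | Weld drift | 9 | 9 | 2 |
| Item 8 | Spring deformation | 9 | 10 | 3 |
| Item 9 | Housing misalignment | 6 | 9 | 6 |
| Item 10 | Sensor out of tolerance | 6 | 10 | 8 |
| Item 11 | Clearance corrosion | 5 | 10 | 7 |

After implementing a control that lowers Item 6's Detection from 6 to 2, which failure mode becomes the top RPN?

Item 10

RPN = Severity × Occurrence × Detection:
  Item 3: 6 × 8 × 3 = 144
  Item 4: 9 × 4 × 2 = 72
  Item 5: 10 × 4 × 6 = 240
  Item 6: 8 × 8 × 6 = 384
  Item 7: 9 × 2 × 9 = 162
  Item 8: 10 × 3 × 9 = 270
  Item 9: 9 × 6 × 6 = 324
  Item 10: 10 × 8 × 6 = 480
  Item 11: 10 × 7 × 5 = 350
After action: Item 6 → 8 × 8 × 2 = 128.
Revised RPNs: Item 10=480, Item 11=350, Item 9=324, Item 8=270, Item 5=240, Item 7=162, Item 3=144, Item 6=128, Item 4=72.
Highest is now Item 10 (480).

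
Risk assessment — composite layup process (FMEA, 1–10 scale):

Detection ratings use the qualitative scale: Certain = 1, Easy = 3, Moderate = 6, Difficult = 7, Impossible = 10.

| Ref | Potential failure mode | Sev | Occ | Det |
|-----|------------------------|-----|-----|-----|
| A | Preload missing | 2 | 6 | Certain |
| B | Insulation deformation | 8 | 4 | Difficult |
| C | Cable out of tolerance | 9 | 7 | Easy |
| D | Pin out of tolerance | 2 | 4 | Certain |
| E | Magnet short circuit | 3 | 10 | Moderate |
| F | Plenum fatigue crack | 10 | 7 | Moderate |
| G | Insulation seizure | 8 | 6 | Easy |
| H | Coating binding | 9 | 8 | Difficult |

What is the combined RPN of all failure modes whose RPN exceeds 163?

1517

RPN = Severity × Occurrence × Detection:
  A: 2 × 6 × 1 = 12
  B: 8 × 4 × 7 = 224
  C: 9 × 7 × 3 = 189
  D: 2 × 4 × 1 = 8
  E: 3 × 10 × 6 = 180
  F: 10 × 7 × 6 = 420
  G: 8 × 6 × 3 = 144
  H: 9 × 8 × 7 = 504
RPN > 163: B (224), C (189), E (180), F (420), H (504).
Sum: 224 + 189 + 180 + 420 + 504 = 1517.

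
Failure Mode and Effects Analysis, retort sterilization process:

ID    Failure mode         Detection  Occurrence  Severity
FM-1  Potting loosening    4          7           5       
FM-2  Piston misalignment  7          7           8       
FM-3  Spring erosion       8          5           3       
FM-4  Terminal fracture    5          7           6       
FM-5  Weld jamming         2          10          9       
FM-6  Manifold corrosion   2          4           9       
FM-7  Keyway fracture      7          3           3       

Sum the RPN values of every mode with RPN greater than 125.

RPN = Severity × Occurrence × Detection:
  FM-1: 5 × 7 × 4 = 140
  FM-2: 8 × 7 × 7 = 392
  FM-3: 3 × 5 × 8 = 120
  FM-4: 6 × 7 × 5 = 210
  FM-5: 9 × 10 × 2 = 180
  FM-6: 9 × 4 × 2 = 72
  FM-7: 3 × 3 × 7 = 63
RPN > 125: FM-1 (140), FM-2 (392), FM-4 (210), FM-5 (180).
Sum: 140 + 392 + 210 + 180 = 922.

922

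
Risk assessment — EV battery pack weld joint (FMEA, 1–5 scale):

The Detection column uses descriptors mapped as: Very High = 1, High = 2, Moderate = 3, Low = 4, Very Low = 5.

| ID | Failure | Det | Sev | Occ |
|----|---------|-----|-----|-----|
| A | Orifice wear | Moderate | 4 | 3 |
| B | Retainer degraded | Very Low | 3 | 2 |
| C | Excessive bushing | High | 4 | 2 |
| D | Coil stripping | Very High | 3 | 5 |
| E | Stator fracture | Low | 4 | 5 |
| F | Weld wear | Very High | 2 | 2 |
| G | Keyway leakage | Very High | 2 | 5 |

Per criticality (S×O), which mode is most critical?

E

Criticality = Severity × Occurrence:
  A: 4 × 3 = 12
  B: 3 × 2 = 6
  C: 4 × 2 = 8
  D: 3 × 5 = 15
  E: 4 × 5 = 20
  F: 2 × 2 = 4
  G: 2 × 5 = 10
Highest criticality is 20 → E.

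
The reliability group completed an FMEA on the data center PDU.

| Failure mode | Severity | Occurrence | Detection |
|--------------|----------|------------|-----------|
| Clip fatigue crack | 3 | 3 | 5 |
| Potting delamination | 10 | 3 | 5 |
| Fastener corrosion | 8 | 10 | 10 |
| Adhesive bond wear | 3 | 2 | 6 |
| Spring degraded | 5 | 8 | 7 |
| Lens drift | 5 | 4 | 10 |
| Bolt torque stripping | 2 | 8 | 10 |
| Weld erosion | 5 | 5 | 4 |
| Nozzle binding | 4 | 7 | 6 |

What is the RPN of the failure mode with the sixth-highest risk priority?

150

RPN = Severity × Occurrence × Detection:
  Clip fatigue crack: 3 × 3 × 5 = 45
  Potting delamination: 10 × 3 × 5 = 150
  Fastener corrosion: 8 × 10 × 10 = 800
  Adhesive bond wear: 3 × 2 × 6 = 36
  Spring degraded: 5 × 8 × 7 = 280
  Lens drift: 5 × 4 × 10 = 200
  Bolt torque stripping: 2 × 8 × 10 = 160
  Weld erosion: 5 × 5 × 4 = 100
  Nozzle binding: 4 × 7 × 6 = 168
Sorted descending: 800, 280, 200, 168, 160, 150, 100, 45, 36.
The sixth-highest RPN is 150 (Potting delamination).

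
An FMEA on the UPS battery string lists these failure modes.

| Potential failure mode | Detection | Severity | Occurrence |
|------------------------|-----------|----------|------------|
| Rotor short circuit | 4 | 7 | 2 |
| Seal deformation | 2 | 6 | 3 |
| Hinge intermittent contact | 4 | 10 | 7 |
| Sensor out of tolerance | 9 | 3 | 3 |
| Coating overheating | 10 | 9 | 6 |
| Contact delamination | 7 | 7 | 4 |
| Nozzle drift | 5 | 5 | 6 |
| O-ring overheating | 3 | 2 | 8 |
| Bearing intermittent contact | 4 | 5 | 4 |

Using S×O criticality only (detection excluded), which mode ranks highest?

Hinge intermittent contact

Criticality = Severity × Occurrence:
  Rotor short circuit: 7 × 2 = 14
  Seal deformation: 6 × 3 = 18
  Hinge intermittent contact: 10 × 7 = 70
  Sensor out of tolerance: 3 × 3 = 9
  Coating overheating: 9 × 6 = 54
  Contact delamination: 7 × 4 = 28
  Nozzle drift: 5 × 6 = 30
  O-ring overheating: 2 × 8 = 16
  Bearing intermittent contact: 5 × 4 = 20
Highest criticality is 70 → Hinge intermittent contact.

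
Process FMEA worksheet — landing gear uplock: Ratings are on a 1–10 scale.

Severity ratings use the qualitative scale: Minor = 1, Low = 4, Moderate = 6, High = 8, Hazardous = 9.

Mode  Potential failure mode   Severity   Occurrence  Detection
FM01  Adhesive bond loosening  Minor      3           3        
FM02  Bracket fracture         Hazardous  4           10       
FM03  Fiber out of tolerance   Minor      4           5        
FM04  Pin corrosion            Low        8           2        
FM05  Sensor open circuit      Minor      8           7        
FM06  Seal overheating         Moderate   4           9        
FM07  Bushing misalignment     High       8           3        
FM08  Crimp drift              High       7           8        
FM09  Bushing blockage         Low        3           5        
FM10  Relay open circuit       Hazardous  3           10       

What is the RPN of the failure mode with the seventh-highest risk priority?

60

RPN = Severity × Occurrence × Detection:
  FM01: 1 × 3 × 3 = 9
  FM02: 9 × 4 × 10 = 360
  FM03: 1 × 4 × 5 = 20
  FM04: 4 × 8 × 2 = 64
  FM05: 1 × 8 × 7 = 56
  FM06: 6 × 4 × 9 = 216
  FM07: 8 × 8 × 3 = 192
  FM08: 8 × 7 × 8 = 448
  FM09: 4 × 3 × 5 = 60
  FM10: 9 × 3 × 10 = 270
Sorted descending: 448, 360, 270, 216, 192, 64, 60, 56, 20, 9.
The seventh-highest RPN is 60 (FM09).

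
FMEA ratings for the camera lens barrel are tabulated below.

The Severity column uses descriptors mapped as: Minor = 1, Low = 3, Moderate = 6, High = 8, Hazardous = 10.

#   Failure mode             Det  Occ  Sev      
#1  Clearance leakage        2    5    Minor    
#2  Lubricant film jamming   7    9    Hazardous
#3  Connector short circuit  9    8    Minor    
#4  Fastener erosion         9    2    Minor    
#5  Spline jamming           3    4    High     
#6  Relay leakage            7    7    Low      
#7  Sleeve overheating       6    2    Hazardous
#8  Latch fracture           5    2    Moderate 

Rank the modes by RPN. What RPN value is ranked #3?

120

RPN = Severity × Occurrence × Detection:
  #1: 1 × 5 × 2 = 10
  #2: 10 × 9 × 7 = 630
  #3: 1 × 8 × 9 = 72
  #4: 1 × 2 × 9 = 18
  #5: 8 × 4 × 3 = 96
  #6: 3 × 7 × 7 = 147
  #7: 10 × 2 × 6 = 120
  #8: 6 × 2 × 5 = 60
Sorted descending: 630, 147, 120, 96, 72, 60, 18, 10.
The third-highest RPN is 120 (#7).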